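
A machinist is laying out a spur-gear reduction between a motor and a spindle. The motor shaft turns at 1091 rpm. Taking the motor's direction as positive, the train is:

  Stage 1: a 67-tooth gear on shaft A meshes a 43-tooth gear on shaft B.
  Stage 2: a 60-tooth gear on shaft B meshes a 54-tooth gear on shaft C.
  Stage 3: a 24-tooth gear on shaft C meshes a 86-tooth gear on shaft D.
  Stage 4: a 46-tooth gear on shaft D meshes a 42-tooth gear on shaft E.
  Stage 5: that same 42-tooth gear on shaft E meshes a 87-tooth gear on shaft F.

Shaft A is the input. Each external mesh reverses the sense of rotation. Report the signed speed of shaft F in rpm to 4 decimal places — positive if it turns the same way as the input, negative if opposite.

Stage 1 [67T→43T]: ω = 1091.0000×67/43 = 1699.9302 rpm, dir flips to −; running = −1699.9302
Stage 2 [60T→54T]: ω = 1699.9302×60/54 = 1888.8114 rpm, dir flips to +; running = +1888.8114
Stage 3 [24T→86T]: ω = 1888.8114×24/86 = 527.1101 rpm, dir flips to −; running = −527.1101
Stage 4 [46T→42T]: ω = 527.1101×46/42 = 577.3111 rpm, dir flips to +; running = +577.3111
Stage 5 [42T→87T]: ω = 577.3111×42/87 = 278.7019 rpm, dir flips to −; running = −278.7019

-278.7019 rpm (opposite to input, |ω| = 278.7019 rpm)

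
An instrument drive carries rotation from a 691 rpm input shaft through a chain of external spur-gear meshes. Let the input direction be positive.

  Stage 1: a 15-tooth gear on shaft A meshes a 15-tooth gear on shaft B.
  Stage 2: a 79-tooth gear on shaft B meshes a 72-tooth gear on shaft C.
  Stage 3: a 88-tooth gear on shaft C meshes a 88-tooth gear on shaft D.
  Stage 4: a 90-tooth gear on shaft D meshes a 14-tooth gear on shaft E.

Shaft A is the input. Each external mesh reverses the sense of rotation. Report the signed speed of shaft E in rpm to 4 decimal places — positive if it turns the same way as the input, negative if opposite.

Stage 1 [15T→15T]: ω = 691.0000×15/15 = 691.0000 rpm, dir flips to −; running = −691.0000
Stage 2 [79T→72T]: ω = 691.0000×79/72 = 758.1806 rpm, dir flips to +; running = +758.1806
Stage 3 [88T→88T]: ω = 758.1806×88/88 = 758.1806 rpm, dir flips to −; running = −758.1806
Stage 4 [90T→14T]: ω = 758.1806×90/14 = 4874.0179 rpm, dir flips to +; running = +4874.0179

+4874.0179 rpm (same as input, |ω| = 4874.0179 rpm)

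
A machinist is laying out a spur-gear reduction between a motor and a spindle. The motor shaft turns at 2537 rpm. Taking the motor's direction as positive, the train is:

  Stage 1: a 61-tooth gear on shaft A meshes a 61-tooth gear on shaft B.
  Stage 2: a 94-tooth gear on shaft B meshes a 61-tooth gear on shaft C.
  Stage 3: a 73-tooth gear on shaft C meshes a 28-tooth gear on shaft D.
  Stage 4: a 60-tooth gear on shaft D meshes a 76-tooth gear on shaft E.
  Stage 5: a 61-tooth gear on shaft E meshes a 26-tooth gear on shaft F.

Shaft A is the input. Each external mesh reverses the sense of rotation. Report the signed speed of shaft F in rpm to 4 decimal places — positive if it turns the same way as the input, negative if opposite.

-18878.9336 rpm (opposite to input, |ω| = 18878.9336 rpm)

Stage 1 [61T→61T]: ω = 2537.0000×61/61 = 2537.0000 rpm, dir flips to −; running = −2537.0000
Stage 2 [94T→61T]: ω = 2537.0000×94/61 = 3909.4754 rpm, dir flips to +; running = +3909.4754
Stage 3 [73T→28T]: ω = 3909.4754×73/28 = 10192.5609 rpm, dir flips to −; running = −10192.5609
Stage 4 [60T→76T]: ω = 10192.5609×60/76 = 8046.7586 rpm, dir flips to +; running = +8046.7586
Stage 5 [61T→26T]: ω = 8046.7586×61/26 = 18878.9336 rpm, dir flips to −; running = −18878.9336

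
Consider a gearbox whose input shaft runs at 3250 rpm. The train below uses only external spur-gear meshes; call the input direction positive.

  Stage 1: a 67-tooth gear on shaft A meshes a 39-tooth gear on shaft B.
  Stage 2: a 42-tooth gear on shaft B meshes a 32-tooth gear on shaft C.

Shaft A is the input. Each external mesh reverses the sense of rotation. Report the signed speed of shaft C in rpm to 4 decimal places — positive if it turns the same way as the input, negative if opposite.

+7328.1250 rpm (same as input, |ω| = 7328.1250 rpm)

Stage 1 [67T→39T]: ω = 3250.0000×67/39 = 5583.3333 rpm, dir flips to −; running = −5583.3333
Stage 2 [42T→32T]: ω = 5583.3333×42/32 = 7328.1250 rpm, dir flips to +; running = +7328.1250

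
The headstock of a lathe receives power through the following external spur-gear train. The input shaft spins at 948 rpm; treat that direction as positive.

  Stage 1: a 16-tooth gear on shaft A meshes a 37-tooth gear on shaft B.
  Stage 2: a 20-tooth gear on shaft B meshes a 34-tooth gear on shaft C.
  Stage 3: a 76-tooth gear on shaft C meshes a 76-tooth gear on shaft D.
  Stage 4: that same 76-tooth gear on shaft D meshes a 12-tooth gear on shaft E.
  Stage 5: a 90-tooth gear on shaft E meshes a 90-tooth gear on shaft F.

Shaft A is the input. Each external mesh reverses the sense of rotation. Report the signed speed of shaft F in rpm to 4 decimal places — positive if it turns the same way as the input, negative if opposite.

-1527.2496 rpm (opposite to input, |ω| = 1527.2496 rpm)

Stage 1 [16T→37T]: ω = 948.0000×16/37 = 409.9459 rpm, dir flips to −; running = −409.9459
Stage 2 [20T→34T]: ω = 409.9459×20/34 = 241.1447 rpm, dir flips to +; running = +241.1447
Stage 3 [76T→76T]: ω = 241.1447×76/76 = 241.1447 rpm, dir flips to −; running = −241.1447
Stage 4 [76T→12T]: ω = 241.1447×76/12 = 1527.2496 rpm, dir flips to +; running = +1527.2496
Stage 5 [90T→90T]: ω = 1527.2496×90/90 = 1527.2496 rpm, dir flips to −; running = −1527.2496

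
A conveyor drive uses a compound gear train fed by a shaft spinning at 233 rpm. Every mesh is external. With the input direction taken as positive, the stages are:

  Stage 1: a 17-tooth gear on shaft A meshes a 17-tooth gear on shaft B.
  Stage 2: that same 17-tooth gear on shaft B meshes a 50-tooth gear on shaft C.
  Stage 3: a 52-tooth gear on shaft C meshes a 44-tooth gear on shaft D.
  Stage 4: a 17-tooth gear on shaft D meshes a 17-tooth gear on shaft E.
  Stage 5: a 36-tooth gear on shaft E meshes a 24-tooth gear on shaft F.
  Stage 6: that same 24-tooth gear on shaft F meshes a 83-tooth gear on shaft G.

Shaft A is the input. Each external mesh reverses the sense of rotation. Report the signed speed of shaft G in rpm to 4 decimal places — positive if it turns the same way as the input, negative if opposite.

Stage 1 [17T→17T]: ω = 233.0000×17/17 = 233.0000 rpm, dir flips to −; running = −233.0000
Stage 2 [17T→50T]: ω = 233.0000×17/50 = 79.2200 rpm, dir flips to +; running = +79.2200
Stage 3 [52T→44T]: ω = 79.2200×52/44 = 93.6236 rpm, dir flips to −; running = −93.6236
Stage 4 [17T→17T]: ω = 93.6236×17/17 = 93.6236 rpm, dir flips to +; running = +93.6236
Stage 5 [36T→24T]: ω = 93.6236×36/24 = 140.4355 rpm, dir flips to −; running = −140.4355
Stage 6 [24T→83T]: ω = 140.4355×24/83 = 40.6078 rpm, dir flips to +; running = +40.6078

+40.6078 rpm (same as input, |ω| = 40.6078 rpm)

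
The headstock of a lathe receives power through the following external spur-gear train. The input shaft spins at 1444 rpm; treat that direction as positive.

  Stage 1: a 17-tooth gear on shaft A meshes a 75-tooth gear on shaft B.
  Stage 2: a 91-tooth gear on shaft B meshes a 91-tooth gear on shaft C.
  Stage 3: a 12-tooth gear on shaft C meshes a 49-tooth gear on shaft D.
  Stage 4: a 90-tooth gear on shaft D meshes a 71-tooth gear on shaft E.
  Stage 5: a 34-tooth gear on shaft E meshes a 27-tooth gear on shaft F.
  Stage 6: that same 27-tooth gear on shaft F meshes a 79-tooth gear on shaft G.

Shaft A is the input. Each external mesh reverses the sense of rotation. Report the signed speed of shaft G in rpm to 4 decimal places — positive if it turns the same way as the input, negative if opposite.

+43.7297 rpm (same as input, |ω| = 43.7297 rpm)

Stage 1 [17T→75T]: ω = 1444.0000×17/75 = 327.3067 rpm, dir flips to −; running = −327.3067
Stage 2 [91T→91T]: ω = 327.3067×91/91 = 327.3067 rpm, dir flips to +; running = +327.3067
Stage 3 [12T→49T]: ω = 327.3067×12/49 = 80.1567 rpm, dir flips to −; running = −80.1567
Stage 4 [90T→71T]: ω = 80.1567×90/71 = 101.6071 rpm, dir flips to +; running = +101.6071
Stage 5 [34T→27T]: ω = 101.6071×34/27 = 127.9497 rpm, dir flips to −; running = −127.9497
Stage 6 [27T→79T]: ω = 127.9497×27/79 = 43.7297 rpm, dir flips to +; running = +43.7297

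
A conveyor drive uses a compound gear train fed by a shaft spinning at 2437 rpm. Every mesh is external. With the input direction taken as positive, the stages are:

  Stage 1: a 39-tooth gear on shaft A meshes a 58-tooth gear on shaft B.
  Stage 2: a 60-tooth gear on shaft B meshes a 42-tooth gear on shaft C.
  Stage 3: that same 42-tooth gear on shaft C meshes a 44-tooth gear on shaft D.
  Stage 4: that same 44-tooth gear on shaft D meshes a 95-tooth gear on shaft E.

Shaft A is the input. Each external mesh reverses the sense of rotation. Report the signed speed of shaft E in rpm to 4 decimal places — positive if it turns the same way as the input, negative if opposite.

Stage 1 [39T→58T]: ω = 2437.0000×39/58 = 1638.6724 rpm, dir flips to −; running = −1638.6724
Stage 2 [60T→42T]: ω = 1638.6724×60/42 = 2340.9606 rpm, dir flips to +; running = +2340.9606
Stage 3 [42T→44T]: ω = 2340.9606×42/44 = 2234.5533 rpm, dir flips to −; running = −2234.5533
Stage 4 [44T→95T]: ω = 2234.5533×44/95 = 1034.9510 rpm, dir flips to +; running = +1034.9510

+1034.9510 rpm (same as input, |ω| = 1034.9510 rpm)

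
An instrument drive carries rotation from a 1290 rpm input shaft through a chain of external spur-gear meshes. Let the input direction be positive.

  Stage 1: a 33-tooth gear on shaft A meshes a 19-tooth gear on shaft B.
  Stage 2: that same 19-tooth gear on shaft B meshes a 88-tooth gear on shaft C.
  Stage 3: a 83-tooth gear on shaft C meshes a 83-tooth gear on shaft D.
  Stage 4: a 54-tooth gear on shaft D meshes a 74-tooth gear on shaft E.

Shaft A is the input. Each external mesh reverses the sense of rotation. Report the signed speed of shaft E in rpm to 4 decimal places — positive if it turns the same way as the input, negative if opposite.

Stage 1 [33T→19T]: ω = 1290.0000×33/19 = 2240.5263 rpm, dir flips to −; running = −2240.5263
Stage 2 [19T→88T]: ω = 2240.5263×19/88 = 483.7500 rpm, dir flips to +; running = +483.7500
Stage 3 [83T→83T]: ω = 483.7500×83/83 = 483.7500 rpm, dir flips to −; running = −483.7500
Stage 4 [54T→74T]: ω = 483.7500×54/74 = 353.0068 rpm, dir flips to +; running = +353.0068

+353.0068 rpm (same as input, |ω| = 353.0068 rpm)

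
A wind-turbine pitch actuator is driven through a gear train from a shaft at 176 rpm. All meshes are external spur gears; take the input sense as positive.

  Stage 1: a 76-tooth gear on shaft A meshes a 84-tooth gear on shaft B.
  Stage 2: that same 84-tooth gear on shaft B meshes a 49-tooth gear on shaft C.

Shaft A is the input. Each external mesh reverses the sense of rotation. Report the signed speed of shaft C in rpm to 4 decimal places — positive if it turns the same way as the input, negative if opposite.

+272.9796 rpm (same as input, |ω| = 272.9796 rpm)

Stage 1 [76T→84T]: ω = 176.0000×76/84 = 159.2381 rpm, dir flips to −; running = −159.2381
Stage 2 [84T→49T]: ω = 159.2381×84/49 = 272.9796 rpm, dir flips to +; running = +272.9796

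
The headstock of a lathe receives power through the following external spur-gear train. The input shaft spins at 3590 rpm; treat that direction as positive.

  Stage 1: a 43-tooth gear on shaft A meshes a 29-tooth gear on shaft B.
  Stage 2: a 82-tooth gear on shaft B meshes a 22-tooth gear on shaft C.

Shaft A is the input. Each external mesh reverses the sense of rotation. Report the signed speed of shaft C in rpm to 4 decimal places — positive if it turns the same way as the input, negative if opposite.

Stage 1 [43T→29T]: ω = 3590.0000×43/29 = 5323.1034 rpm, dir flips to −; running = −5323.1034
Stage 2 [82T→22T]: ω = 5323.1034×82/22 = 19840.6583 rpm, dir flips to +; running = +19840.6583

+19840.6583 rpm (same as input, |ω| = 19840.6583 rpm)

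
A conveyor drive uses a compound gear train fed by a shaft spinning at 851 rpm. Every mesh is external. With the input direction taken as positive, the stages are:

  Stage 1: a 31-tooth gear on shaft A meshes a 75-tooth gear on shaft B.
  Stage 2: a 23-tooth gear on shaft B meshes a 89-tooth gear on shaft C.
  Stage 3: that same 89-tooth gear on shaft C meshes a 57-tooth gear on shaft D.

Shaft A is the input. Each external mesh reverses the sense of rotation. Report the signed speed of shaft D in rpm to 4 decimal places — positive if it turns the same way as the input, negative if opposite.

-141.9329 rpm (opposite to input, |ω| = 141.9329 rpm)

Stage 1 [31T→75T]: ω = 851.0000×31/75 = 351.7467 rpm, dir flips to −; running = −351.7467
Stage 2 [23T→89T]: ω = 351.7467×23/89 = 90.9008 rpm, dir flips to +; running = +90.9008
Stage 3 [89T→57T]: ω = 90.9008×89/57 = 141.9329 rpm, dir flips to −; running = −141.9329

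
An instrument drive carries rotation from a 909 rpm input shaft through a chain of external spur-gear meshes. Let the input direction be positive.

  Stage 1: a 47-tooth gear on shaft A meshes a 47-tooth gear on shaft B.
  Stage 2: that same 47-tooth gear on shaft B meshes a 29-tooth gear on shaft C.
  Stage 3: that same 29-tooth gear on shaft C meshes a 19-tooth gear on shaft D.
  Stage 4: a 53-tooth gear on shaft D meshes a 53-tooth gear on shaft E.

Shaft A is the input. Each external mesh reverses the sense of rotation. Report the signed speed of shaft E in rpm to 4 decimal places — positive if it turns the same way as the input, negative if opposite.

+2248.5789 rpm (same as input, |ω| = 2248.5789 rpm)

Stage 1 [47T→47T]: ω = 909.0000×47/47 = 909.0000 rpm, dir flips to −; running = −909.0000
Stage 2 [47T→29T]: ω = 909.0000×47/29 = 1473.2069 rpm, dir flips to +; running = +1473.2069
Stage 3 [29T→19T]: ω = 1473.2069×29/19 = 2248.5789 rpm, dir flips to −; running = −2248.5789
Stage 4 [53T→53T]: ω = 2248.5789×53/53 = 2248.5789 rpm, dir flips to +; running = +2248.5789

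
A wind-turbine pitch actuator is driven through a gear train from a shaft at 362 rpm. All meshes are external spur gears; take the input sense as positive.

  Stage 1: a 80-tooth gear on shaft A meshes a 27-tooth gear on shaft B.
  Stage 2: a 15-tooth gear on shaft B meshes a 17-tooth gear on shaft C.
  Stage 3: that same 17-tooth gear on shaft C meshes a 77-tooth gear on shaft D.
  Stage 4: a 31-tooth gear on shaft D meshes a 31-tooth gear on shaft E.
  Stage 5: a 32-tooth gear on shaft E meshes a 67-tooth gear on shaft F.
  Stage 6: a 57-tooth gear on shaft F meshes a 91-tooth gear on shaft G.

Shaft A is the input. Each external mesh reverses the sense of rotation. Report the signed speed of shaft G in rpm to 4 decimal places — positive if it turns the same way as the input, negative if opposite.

+62.5092 rpm (same as input, |ω| = 62.5092 rpm)

Stage 1 [80T→27T]: ω = 362.0000×80/27 = 1072.5926 rpm, dir flips to −; running = −1072.5926
Stage 2 [15T→17T]: ω = 1072.5926×15/17 = 946.4052 rpm, dir flips to +; running = +946.4052
Stage 3 [17T→77T]: ω = 946.4052×17/77 = 208.9466 rpm, dir flips to −; running = −208.9466
Stage 4 [31T→31T]: ω = 208.9466×31/31 = 208.9466 rpm, dir flips to +; running = +208.9466
Stage 5 [32T→67T]: ω = 208.9466×32/67 = 99.7954 rpm, dir flips to −; running = −99.7954
Stage 6 [57T→91T]: ω = 99.7954×57/91 = 62.5092 rpm, dir flips to +; running = +62.5092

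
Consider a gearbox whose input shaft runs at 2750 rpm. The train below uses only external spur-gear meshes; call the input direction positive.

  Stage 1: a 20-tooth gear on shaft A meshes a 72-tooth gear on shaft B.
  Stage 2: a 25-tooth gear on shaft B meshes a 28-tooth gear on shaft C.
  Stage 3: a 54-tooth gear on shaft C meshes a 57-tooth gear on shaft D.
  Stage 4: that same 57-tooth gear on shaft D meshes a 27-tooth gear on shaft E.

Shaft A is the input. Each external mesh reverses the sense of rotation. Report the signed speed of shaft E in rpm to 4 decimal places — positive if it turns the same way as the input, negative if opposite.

+1364.0873 rpm (same as input, |ω| = 1364.0873 rpm)

Stage 1 [20T→72T]: ω = 2750.0000×20/72 = 763.8889 rpm, dir flips to −; running = −763.8889
Stage 2 [25T→28T]: ω = 763.8889×25/28 = 682.0437 rpm, dir flips to +; running = +682.0437
Stage 3 [54T→57T]: ω = 682.0437×54/57 = 646.1466 rpm, dir flips to −; running = −646.1466
Stage 4 [57T→27T]: ω = 646.1466×57/27 = 1364.0873 rpm, dir flips to +; running = +1364.0873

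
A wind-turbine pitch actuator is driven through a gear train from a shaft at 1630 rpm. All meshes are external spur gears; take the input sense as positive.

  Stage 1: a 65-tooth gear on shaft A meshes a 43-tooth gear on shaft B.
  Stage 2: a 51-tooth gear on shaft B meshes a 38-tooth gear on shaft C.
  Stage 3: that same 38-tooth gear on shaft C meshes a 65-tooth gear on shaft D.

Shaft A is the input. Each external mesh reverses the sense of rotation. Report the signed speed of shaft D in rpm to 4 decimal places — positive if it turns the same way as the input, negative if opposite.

Stage 1 [65T→43T]: ω = 1630.0000×65/43 = 2463.9535 rpm, dir flips to −; running = −2463.9535
Stage 2 [51T→38T]: ω = 2463.9535×51/38 = 3306.8849 rpm, dir flips to +; running = +3306.8849
Stage 3 [38T→65T]: ω = 3306.8849×38/65 = 1933.2558 rpm, dir flips to −; running = −1933.2558

-1933.2558 rpm (opposite to input, |ω| = 1933.2558 rpm)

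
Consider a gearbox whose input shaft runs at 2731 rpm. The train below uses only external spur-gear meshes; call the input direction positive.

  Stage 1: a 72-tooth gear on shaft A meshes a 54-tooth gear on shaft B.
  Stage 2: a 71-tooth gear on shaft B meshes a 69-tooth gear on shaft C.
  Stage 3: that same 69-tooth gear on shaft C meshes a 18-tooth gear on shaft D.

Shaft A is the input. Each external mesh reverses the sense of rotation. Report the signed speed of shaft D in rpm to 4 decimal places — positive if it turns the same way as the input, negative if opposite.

Stage 1 [72T→54T]: ω = 2731.0000×72/54 = 3641.3333 rpm, dir flips to −; running = −3641.3333
Stage 2 [71T→69T]: ω = 3641.3333×71/69 = 3746.8792 rpm, dir flips to +; running = +3746.8792
Stage 3 [69T→18T]: ω = 3746.8792×69/18 = 14363.0370 rpm, dir flips to −; running = −14363.0370

-14363.0370 rpm (opposite to input, |ω| = 14363.0370 rpm)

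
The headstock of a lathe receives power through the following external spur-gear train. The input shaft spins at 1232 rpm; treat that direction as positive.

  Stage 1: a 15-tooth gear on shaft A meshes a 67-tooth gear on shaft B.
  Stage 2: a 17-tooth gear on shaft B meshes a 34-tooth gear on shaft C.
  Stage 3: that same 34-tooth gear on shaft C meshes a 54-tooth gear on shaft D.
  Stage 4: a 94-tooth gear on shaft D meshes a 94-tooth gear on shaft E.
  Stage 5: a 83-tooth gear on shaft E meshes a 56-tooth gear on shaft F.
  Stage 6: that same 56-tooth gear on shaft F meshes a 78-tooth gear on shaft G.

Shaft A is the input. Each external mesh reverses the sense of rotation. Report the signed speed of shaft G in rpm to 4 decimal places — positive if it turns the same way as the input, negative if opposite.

+92.3987 rpm (same as input, |ω| = 92.3987 rpm)

Stage 1 [15T→67T]: ω = 1232.0000×15/67 = 275.8209 rpm, dir flips to −; running = −275.8209
Stage 2 [17T→34T]: ω = 275.8209×17/34 = 137.9104 rpm, dir flips to +; running = +137.9104
Stage 3 [34T→54T]: ω = 137.9104×34/54 = 86.8325 rpm, dir flips to −; running = −86.8325
Stage 4 [94T→94T]: ω = 86.8325×94/94 = 86.8325 rpm, dir flips to +; running = +86.8325
Stage 5 [83T→56T]: ω = 86.8325×83/56 = 128.6982 rpm, dir flips to −; running = −128.6982
Stage 6 [56T→78T]: ω = 128.6982×56/78 = 92.3987 rpm, dir flips to +; running = +92.3987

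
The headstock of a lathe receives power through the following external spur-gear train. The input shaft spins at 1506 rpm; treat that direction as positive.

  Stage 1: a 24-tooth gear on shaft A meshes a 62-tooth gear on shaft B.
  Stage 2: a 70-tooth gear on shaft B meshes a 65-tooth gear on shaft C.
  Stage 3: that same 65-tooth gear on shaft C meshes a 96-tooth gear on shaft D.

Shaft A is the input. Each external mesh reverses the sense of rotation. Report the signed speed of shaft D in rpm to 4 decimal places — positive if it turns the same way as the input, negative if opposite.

Stage 1 [24T→62T]: ω = 1506.0000×24/62 = 582.9677 rpm, dir flips to −; running = −582.9677
Stage 2 [70T→65T]: ω = 582.9677×70/65 = 627.8114 rpm, dir flips to +; running = +627.8114
Stage 3 [65T→96T]: ω = 627.8114×65/96 = 425.0806 rpm, dir flips to −; running = −425.0806

-425.0806 rpm (opposite to input, |ω| = 425.0806 rpm)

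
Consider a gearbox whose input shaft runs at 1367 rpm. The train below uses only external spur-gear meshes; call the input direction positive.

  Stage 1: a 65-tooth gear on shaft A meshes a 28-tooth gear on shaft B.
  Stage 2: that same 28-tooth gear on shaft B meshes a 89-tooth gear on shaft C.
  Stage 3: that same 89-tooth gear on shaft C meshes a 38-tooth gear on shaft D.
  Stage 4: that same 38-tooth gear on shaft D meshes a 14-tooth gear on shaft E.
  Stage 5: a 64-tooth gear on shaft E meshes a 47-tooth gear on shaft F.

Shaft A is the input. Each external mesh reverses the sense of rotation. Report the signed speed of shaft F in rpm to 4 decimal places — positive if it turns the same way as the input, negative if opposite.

Stage 1 [65T→28T]: ω = 1367.0000×65/28 = 3173.3929 rpm, dir flips to −; running = −3173.3929
Stage 2 [28T→89T]: ω = 3173.3929×28/89 = 998.3708 rpm, dir flips to +; running = +998.3708
Stage 3 [89T→38T]: ω = 998.3708×89/38 = 2338.2895 rpm, dir flips to −; running = −2338.2895
Stage 4 [38T→14T]: ω = 2338.2895×38/14 = 6346.7857 rpm, dir flips to +; running = +6346.7857
Stage 5 [64T→47T]: ω = 6346.7857×64/47 = 8642.4316 rpm, dir flips to −; running = −8642.4316

-8642.4316 rpm (opposite to input, |ω| = 8642.4316 rpm)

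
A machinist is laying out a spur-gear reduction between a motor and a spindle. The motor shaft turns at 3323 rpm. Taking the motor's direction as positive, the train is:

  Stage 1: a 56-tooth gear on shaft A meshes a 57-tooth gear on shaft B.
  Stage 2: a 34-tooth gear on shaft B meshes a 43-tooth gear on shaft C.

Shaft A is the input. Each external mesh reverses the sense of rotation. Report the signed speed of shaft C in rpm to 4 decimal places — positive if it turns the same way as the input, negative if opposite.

Stage 1 [56T→57T]: ω = 3323.0000×56/57 = 3264.7018 rpm, dir flips to −; running = −3264.7018
Stage 2 [34T→43T]: ω = 3264.7018×34/43 = 2581.3921 rpm, dir flips to +; running = +2581.3921

+2581.3921 rpm (same as input, |ω| = 2581.3921 rpm)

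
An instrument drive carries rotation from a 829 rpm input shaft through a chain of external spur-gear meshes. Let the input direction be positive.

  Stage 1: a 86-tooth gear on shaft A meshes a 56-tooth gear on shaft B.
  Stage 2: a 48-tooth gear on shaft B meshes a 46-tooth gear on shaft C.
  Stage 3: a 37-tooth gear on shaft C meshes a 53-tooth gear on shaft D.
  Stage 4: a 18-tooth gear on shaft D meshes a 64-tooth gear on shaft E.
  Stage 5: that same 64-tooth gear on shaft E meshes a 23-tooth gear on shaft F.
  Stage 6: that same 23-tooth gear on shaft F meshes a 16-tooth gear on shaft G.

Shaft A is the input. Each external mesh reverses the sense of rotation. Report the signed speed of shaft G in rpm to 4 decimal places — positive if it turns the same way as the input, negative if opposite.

Stage 1 [86T→56T]: ω = 829.0000×86/56 = 1273.1071 rpm, dir flips to −; running = −1273.1071
Stage 2 [48T→46T]: ω = 1273.1071×48/46 = 1328.4596 rpm, dir flips to +; running = +1328.4596
Stage 3 [37T→53T]: ω = 1328.4596×37/53 = 927.4152 rpm, dir flips to −; running = −927.4152
Stage 4 [18T→64T]: ω = 927.4152×18/64 = 260.8355 rpm, dir flips to +; running = +260.8355
Stage 5 [64T→23T]: ω = 260.8355×64/23 = 725.8032 rpm, dir flips to −; running = −725.8032
Stage 6 [23T→16T]: ω = 725.8032×23/16 = 1043.3421 rpm, dir flips to +; running = +1043.3421

+1043.3421 rpm (same as input, |ω| = 1043.3421 rpm)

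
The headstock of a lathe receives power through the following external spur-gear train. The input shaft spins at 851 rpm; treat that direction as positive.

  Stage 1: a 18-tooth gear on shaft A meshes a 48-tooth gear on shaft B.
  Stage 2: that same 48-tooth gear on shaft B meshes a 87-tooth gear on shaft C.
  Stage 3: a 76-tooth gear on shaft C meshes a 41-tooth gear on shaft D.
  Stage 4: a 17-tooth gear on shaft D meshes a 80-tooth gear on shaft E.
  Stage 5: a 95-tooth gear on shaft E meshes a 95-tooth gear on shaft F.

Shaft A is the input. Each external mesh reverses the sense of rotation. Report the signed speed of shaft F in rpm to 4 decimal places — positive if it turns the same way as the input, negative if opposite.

Stage 1 [18T→48T]: ω = 851.0000×18/48 = 319.1250 rpm, dir flips to −; running = −319.1250
Stage 2 [48T→87T]: ω = 319.1250×48/87 = 176.0690 rpm, dir flips to +; running = +176.0690
Stage 3 [76T→41T]: ω = 176.0690×76/41 = 326.3717 rpm, dir flips to −; running = −326.3717
Stage 4 [17T→80T]: ω = 326.3717×17/80 = 69.3540 rpm, dir flips to +; running = +69.3540
Stage 5 [95T→95T]: ω = 69.3540×95/95 = 69.3540 rpm, dir flips to −; running = −69.3540

-69.3540 rpm (opposite to input, |ω| = 69.3540 rpm)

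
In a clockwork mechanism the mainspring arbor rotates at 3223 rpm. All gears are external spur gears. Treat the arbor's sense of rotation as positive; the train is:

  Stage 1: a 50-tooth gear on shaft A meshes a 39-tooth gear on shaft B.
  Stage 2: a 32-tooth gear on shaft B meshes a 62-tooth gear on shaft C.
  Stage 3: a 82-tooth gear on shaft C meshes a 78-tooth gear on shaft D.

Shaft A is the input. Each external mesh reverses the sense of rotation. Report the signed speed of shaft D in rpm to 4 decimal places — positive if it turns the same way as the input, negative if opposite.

-2242.0394 rpm (opposite to input, |ω| = 2242.0394 rpm)

Stage 1 [50T→39T]: ω = 3223.0000×50/39 = 4132.0513 rpm, dir flips to −; running = −4132.0513
Stage 2 [32T→62T]: ω = 4132.0513×32/62 = 2132.6716 rpm, dir flips to +; running = +2132.6716
Stage 3 [82T→78T]: ω = 2132.6716×82/78 = 2242.0394 rpm, dir flips to −; running = −2242.0394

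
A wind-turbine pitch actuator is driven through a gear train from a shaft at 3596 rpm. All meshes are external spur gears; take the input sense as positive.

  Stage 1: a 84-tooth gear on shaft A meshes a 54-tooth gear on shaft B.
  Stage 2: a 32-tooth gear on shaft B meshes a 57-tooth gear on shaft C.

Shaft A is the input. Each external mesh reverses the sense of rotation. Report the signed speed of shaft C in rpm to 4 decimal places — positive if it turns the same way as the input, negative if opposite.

+3140.3665 rpm (same as input, |ω| = 3140.3665 rpm)

Stage 1 [84T→54T]: ω = 3596.0000×84/54 = 5593.7778 rpm, dir flips to −; running = −5593.7778
Stage 2 [32T→57T]: ω = 5593.7778×32/57 = 3140.3665 rpm, dir flips to +; running = +3140.3665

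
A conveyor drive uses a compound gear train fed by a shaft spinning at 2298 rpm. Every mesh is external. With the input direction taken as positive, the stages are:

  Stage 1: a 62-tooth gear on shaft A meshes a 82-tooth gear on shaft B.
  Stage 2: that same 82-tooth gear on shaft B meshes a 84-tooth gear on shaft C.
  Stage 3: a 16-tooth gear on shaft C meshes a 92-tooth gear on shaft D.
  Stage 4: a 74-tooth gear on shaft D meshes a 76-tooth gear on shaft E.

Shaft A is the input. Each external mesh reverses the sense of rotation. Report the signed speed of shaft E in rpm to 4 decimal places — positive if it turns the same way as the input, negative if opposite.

+287.2187 rpm (same as input, |ω| = 287.2187 rpm)

Stage 1 [62T→82T]: ω = 2298.0000×62/82 = 1737.5122 rpm, dir flips to −; running = −1737.5122
Stage 2 [82T→84T]: ω = 1737.5122×82/84 = 1696.1429 rpm, dir flips to +; running = +1696.1429
Stage 3 [16T→92T]: ω = 1696.1429×16/92 = 294.9814 rpm, dir flips to −; running = −294.9814
Stage 4 [74T→76T]: ω = 294.9814×74/76 = 287.2187 rpm, dir flips to +; running = +287.2187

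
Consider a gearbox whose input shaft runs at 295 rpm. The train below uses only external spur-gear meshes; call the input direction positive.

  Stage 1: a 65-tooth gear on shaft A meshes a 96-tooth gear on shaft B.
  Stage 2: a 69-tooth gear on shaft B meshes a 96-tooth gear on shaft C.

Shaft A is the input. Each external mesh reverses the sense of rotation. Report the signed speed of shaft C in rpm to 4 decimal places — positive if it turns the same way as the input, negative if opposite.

+143.5628 rpm (same as input, |ω| = 143.5628 rpm)

Stage 1 [65T→96T]: ω = 295.0000×65/96 = 199.7396 rpm, dir flips to −; running = −199.7396
Stage 2 [69T→96T]: ω = 199.7396×69/96 = 143.5628 rpm, dir flips to +; running = +143.5628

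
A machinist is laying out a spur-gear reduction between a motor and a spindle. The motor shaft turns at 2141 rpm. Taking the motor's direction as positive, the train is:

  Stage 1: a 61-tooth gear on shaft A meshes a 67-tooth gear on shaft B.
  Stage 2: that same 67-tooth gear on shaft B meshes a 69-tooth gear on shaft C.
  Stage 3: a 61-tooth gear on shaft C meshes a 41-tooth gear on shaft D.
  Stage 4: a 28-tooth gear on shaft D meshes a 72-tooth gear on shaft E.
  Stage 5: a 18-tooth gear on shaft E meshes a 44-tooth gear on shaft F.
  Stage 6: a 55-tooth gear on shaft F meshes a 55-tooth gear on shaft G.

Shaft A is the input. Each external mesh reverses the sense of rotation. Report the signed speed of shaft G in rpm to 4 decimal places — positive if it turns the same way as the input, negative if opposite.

Stage 1 [61T→67T]: ω = 2141.0000×61/67 = 1949.2687 rpm, dir flips to −; running = −1949.2687
Stage 2 [67T→69T]: ω = 1949.2687×67/69 = 1892.7681 rpm, dir flips to +; running = +1892.7681
Stage 3 [61T→41T]: ω = 1892.7681×61/41 = 2816.0696 rpm, dir flips to −; running = −2816.0696
Stage 4 [28T→72T]: ω = 2816.0696×28/72 = 1095.1382 rpm, dir flips to +; running = +1095.1382
Stage 5 [18T→44T]: ω = 1095.1382×18/44 = 448.0111 rpm, dir flips to −; running = −448.0111
Stage 6 [55T→55T]: ω = 448.0111×55/55 = 448.0111 rpm, dir flips to +; running = +448.0111

+448.0111 rpm (same as input, |ω| = 448.0111 rpm)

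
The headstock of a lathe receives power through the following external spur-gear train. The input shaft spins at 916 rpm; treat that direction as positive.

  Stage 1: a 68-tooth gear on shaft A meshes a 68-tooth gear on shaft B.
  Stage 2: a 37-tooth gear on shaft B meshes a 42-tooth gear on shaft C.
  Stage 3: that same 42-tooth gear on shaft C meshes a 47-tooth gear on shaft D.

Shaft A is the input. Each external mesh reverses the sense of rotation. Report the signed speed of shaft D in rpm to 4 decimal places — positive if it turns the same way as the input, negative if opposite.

-721.1064 rpm (opposite to input, |ω| = 721.1064 rpm)

Stage 1 [68T→68T]: ω = 916.0000×68/68 = 916.0000 rpm, dir flips to −; running = −916.0000
Stage 2 [37T→42T]: ω = 916.0000×37/42 = 806.9524 rpm, dir flips to +; running = +806.9524
Stage 3 [42T→47T]: ω = 806.9524×42/47 = 721.1064 rpm, dir flips to −; running = −721.1064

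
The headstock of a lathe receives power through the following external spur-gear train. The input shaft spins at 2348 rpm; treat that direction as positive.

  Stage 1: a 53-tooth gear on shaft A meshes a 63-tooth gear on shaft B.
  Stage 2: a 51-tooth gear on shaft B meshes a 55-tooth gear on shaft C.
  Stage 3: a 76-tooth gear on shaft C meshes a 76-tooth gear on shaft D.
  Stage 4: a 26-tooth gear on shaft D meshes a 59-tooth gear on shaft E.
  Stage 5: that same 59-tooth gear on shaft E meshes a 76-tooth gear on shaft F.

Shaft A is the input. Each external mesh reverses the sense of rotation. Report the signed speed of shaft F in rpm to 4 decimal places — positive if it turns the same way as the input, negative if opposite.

Stage 1 [53T→63T]: ω = 2348.0000×53/63 = 1975.3016 rpm, dir flips to −; running = −1975.3016
Stage 2 [51T→55T]: ω = 1975.3016×51/55 = 1831.6433 rpm, dir flips to +; running = +1831.6433
Stage 3 [76T→76T]: ω = 1831.6433×76/76 = 1831.6433 rpm, dir flips to −; running = −1831.6433
Stage 4 [26T→59T]: ω = 1831.6433×26/59 = 807.1648 rpm, dir flips to +; running = +807.1648
Stage 5 [59T→76T]: ω = 807.1648×59/76 = 626.6148 rpm, dir flips to −; running = −626.6148

-626.6148 rpm (opposite to input, |ω| = 626.6148 rpm)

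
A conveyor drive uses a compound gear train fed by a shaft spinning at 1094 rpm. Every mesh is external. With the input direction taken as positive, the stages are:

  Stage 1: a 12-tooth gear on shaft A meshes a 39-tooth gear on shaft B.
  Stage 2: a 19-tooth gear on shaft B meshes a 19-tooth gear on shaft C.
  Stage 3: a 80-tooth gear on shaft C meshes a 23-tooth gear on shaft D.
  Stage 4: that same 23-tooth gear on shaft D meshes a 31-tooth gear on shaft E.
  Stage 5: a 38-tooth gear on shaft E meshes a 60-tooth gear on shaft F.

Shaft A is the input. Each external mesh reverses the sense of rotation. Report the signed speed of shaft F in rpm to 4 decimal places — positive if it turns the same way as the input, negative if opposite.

Stage 1 [12T→39T]: ω = 1094.0000×12/39 = 336.6154 rpm, dir flips to −; running = −336.6154
Stage 2 [19T→19T]: ω = 336.6154×19/19 = 336.6154 rpm, dir flips to +; running = +336.6154
Stage 3 [80T→23T]: ω = 336.6154×80/23 = 1170.8361 rpm, dir flips to −; running = −1170.8361
Stage 4 [23T→31T]: ω = 1170.8361×23/31 = 868.6849 rpm, dir flips to +; running = +868.6849
Stage 5 [38T→60T]: ω = 868.6849×38/60 = 550.1671 rpm, dir flips to −; running = −550.1671

-550.1671 rpm (opposite to input, |ω| = 550.1671 rpm)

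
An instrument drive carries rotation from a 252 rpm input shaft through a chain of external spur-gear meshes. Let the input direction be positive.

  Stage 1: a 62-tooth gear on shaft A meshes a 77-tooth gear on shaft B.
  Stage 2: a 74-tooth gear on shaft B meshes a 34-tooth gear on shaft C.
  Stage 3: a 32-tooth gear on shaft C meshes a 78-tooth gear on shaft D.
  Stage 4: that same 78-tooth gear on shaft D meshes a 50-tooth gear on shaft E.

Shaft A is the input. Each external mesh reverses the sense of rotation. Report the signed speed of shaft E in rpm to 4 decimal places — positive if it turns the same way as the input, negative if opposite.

Stage 1 [62T→77T]: ω = 252.0000×62/77 = 202.9091 rpm, dir flips to −; running = −202.9091
Stage 2 [74T→34T]: ω = 202.9091×74/34 = 441.6257 rpm, dir flips to +; running = +441.6257
Stage 3 [32T→78T]: ω = 441.6257×32/78 = 181.1798 rpm, dir flips to −; running = −181.1798
Stage 4 [78T→50T]: ω = 181.1798×78/50 = 282.6404 rpm, dir flips to +; running = +282.6404

+282.6404 rpm (same as input, |ω| = 282.6404 rpm)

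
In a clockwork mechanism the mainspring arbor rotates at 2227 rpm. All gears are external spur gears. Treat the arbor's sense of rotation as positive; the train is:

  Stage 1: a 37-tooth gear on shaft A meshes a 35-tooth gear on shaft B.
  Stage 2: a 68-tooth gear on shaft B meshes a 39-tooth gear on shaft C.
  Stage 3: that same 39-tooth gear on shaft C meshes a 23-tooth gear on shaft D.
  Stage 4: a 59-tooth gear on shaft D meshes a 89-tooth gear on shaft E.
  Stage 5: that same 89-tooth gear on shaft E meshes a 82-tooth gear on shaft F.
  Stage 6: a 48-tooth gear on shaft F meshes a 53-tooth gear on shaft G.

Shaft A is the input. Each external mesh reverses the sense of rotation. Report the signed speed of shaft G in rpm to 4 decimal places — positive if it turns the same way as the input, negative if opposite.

+4535.6392 rpm (same as input, |ω| = 4535.6392 rpm)

Stage 1 [37T→35T]: ω = 2227.0000×37/35 = 2354.2571 rpm, dir flips to −; running = −2354.2571
Stage 2 [68T→39T]: ω = 2354.2571×68/39 = 4104.8586 rpm, dir flips to +; running = +4104.8586
Stage 3 [39T→23T]: ω = 4104.8586×39/23 = 6960.4124 rpm, dir flips to −; running = −6960.4124
Stage 4 [59T→89T]: ω = 6960.4124×59/89 = 4614.2060 rpm, dir flips to +; running = +4614.2060
Stage 5 [89T→82T]: ω = 4614.2060×89/82 = 5008.1016 rpm, dir flips to −; running = −5008.1016
Stage 6 [48T→53T]: ω = 5008.1016×48/53 = 4535.6392 rpm, dir flips to +; running = +4535.6392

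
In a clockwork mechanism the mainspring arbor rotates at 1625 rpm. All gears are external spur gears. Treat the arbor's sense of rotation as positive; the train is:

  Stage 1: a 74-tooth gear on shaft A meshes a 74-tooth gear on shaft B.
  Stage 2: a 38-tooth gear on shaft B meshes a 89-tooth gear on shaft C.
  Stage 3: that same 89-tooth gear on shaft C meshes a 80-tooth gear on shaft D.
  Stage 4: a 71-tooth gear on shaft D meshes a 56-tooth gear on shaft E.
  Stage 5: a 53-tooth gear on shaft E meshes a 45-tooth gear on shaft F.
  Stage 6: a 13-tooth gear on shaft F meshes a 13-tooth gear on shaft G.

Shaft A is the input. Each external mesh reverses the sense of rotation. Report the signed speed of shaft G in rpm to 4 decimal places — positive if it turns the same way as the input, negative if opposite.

Stage 1 [74T→74T]: ω = 1625.0000×74/74 = 1625.0000 rpm, dir flips to −; running = −1625.0000
Stage 2 [38T→89T]: ω = 1625.0000×38/89 = 693.8202 rpm, dir flips to +; running = +693.8202
Stage 3 [89T→80T]: ω = 693.8202×89/80 = 771.8750 rpm, dir flips to −; running = −771.8750
Stage 4 [71T→56T]: ω = 771.8750×71/56 = 978.6272 rpm, dir flips to +; running = +978.6272
Stage 5 [53T→45T]: ω = 978.6272×53/45 = 1152.6054 rpm, dir flips to −; running = −1152.6054
Stage 6 [13T→13T]: ω = 1152.6054×13/13 = 1152.6054 rpm, dir flips to +; running = +1152.6054

+1152.6054 rpm (same as input, |ω| = 1152.6054 rpm)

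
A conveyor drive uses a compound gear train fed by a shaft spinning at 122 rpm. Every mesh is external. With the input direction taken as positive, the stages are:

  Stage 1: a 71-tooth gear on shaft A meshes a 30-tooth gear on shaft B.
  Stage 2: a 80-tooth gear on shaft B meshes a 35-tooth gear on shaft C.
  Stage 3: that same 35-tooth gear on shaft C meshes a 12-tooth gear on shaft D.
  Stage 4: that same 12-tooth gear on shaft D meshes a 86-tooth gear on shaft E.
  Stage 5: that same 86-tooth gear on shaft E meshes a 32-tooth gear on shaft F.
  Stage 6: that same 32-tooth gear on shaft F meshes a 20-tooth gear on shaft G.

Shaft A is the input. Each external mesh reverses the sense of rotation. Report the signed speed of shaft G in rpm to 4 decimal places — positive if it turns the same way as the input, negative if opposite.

Stage 1 [71T→30T]: ω = 122.0000×71/30 = 288.7333 rpm, dir flips to −; running = −288.7333
Stage 2 [80T→35T]: ω = 288.7333×80/35 = 659.9619 rpm, dir flips to +; running = +659.9619
Stage 3 [35T→12T]: ω = 659.9619×35/12 = 1924.8889 rpm, dir flips to −; running = −1924.8889
Stage 4 [12T→86T]: ω = 1924.8889×12/86 = 268.5891 rpm, dir flips to +; running = +268.5891
Stage 5 [86T→32T]: ω = 268.5891×86/32 = 721.8333 rpm, dir flips to −; running = −721.8333
Stage 6 [32T→20T]: ω = 721.8333×32/20 = 1154.9333 rpm, dir flips to +; running = +1154.9333

+1154.9333 rpm (same as input, |ω| = 1154.9333 rpm)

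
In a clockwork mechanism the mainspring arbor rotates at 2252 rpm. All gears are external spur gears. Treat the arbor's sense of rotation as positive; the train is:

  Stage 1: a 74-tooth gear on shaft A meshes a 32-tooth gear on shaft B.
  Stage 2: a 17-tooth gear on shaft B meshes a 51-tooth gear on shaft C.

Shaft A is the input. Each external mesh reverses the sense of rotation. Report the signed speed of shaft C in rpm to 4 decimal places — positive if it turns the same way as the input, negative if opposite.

+1735.9167 rpm (same as input, |ω| = 1735.9167 rpm)

Stage 1 [74T→32T]: ω = 2252.0000×74/32 = 5207.7500 rpm, dir flips to −; running = −5207.7500
Stage 2 [17T→51T]: ω = 5207.7500×17/51 = 1735.9167 rpm, dir flips to +; running = +1735.9167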